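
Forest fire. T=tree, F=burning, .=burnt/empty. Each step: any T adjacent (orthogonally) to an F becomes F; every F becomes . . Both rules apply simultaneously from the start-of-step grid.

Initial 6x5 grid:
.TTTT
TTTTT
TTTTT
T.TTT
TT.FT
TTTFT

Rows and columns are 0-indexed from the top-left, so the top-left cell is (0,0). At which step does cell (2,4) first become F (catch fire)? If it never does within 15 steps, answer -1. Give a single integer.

Step 1: cell (2,4)='T' (+4 fires, +2 burnt)
Step 2: cell (2,4)='T' (+4 fires, +4 burnt)
Step 3: cell (2,4)='F' (+5 fires, +4 burnt)
  -> target ignites at step 3
Step 4: cell (2,4)='.' (+5 fires, +5 burnt)
Step 5: cell (2,4)='.' (+5 fires, +5 burnt)
Step 6: cell (2,4)='.' (+2 fires, +5 burnt)
Step 7: cell (2,4)='.' (+0 fires, +2 burnt)
  fire out at step 7

3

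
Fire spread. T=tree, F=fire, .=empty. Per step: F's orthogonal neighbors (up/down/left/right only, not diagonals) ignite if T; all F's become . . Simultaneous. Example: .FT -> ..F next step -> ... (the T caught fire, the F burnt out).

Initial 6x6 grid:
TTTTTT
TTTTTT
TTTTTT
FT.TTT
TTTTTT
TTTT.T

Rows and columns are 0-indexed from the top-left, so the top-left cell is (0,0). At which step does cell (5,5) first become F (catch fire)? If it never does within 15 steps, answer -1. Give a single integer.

Step 1: cell (5,5)='T' (+3 fires, +1 burnt)
Step 2: cell (5,5)='T' (+4 fires, +3 burnt)
Step 3: cell (5,5)='T' (+5 fires, +4 burnt)
Step 4: cell (5,5)='T' (+5 fires, +5 burnt)
Step 5: cell (5,5)='T' (+6 fires, +5 burnt)
Step 6: cell (5,5)='T' (+5 fires, +6 burnt)
Step 7: cell (5,5)='F' (+4 fires, +5 burnt)
  -> target ignites at step 7
Step 8: cell (5,5)='.' (+1 fires, +4 burnt)
Step 9: cell (5,5)='.' (+0 fires, +1 burnt)
  fire out at step 9

7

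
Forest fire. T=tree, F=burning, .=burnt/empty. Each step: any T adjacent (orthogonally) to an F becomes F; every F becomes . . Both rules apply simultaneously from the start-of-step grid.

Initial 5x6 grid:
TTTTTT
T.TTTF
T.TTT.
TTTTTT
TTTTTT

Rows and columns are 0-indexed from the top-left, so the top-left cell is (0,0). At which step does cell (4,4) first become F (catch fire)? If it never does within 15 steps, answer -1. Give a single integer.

Step 1: cell (4,4)='T' (+2 fires, +1 burnt)
Step 2: cell (4,4)='T' (+3 fires, +2 burnt)
Step 3: cell (4,4)='T' (+4 fires, +3 burnt)
Step 4: cell (4,4)='F' (+5 fires, +4 burnt)
  -> target ignites at step 4
Step 5: cell (4,4)='.' (+4 fires, +5 burnt)
Step 6: cell (4,4)='.' (+3 fires, +4 burnt)
Step 7: cell (4,4)='.' (+3 fires, +3 burnt)
Step 8: cell (4,4)='.' (+2 fires, +3 burnt)
Step 9: cell (4,4)='.' (+0 fires, +2 burnt)
  fire out at step 9

4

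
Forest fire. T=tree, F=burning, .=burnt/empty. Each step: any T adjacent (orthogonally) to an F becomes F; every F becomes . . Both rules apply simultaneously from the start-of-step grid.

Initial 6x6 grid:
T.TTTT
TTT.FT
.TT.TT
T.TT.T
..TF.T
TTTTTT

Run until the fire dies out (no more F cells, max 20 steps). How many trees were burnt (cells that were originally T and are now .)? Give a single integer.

Step 1: +6 fires, +2 burnt (F count now 6)
Step 2: +6 fires, +6 burnt (F count now 6)
Step 3: +5 fires, +6 burnt (F count now 5)
Step 4: +4 fires, +5 burnt (F count now 4)
Step 5: +1 fires, +4 burnt (F count now 1)
Step 6: +1 fires, +1 burnt (F count now 1)
Step 7: +1 fires, +1 burnt (F count now 1)
Step 8: +0 fires, +1 burnt (F count now 0)
Fire out after step 8
Initially T: 25, now '.': 35
Total burnt (originally-T cells now '.'): 24

Answer: 24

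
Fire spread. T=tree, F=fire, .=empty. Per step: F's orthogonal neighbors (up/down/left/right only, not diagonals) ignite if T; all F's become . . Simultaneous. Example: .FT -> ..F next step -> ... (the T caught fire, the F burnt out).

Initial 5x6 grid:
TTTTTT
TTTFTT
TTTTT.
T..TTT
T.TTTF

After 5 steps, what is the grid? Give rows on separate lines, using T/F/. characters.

Step 1: 6 trees catch fire, 2 burn out
  TTTFTT
  TTF.FT
  TTTFT.
  T..TTF
  T.TTF.
Step 2: 9 trees catch fire, 6 burn out
  TTF.FT
  TF...F
  TTF.F.
  T..FF.
  T.TF..
Step 3: 5 trees catch fire, 9 burn out
  TF...F
  F.....
  TF....
  T.....
  T.F...
Step 4: 2 trees catch fire, 5 burn out
  F.....
  ......
  F.....
  T.....
  T.....
Step 5: 1 trees catch fire, 2 burn out
  ......
  ......
  ......
  F.....
  T.....

......
......
......
F.....
T.....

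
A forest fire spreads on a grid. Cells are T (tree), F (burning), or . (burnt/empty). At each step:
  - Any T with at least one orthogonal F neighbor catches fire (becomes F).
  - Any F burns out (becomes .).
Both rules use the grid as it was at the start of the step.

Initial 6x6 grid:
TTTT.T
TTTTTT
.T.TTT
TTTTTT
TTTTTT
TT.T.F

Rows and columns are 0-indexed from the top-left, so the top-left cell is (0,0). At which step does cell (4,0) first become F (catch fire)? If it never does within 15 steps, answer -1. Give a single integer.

Step 1: cell (4,0)='T' (+1 fires, +1 burnt)
Step 2: cell (4,0)='T' (+2 fires, +1 burnt)
Step 3: cell (4,0)='T' (+3 fires, +2 burnt)
Step 4: cell (4,0)='T' (+5 fires, +3 burnt)
Step 5: cell (4,0)='T' (+5 fires, +5 burnt)
Step 6: cell (4,0)='F' (+4 fires, +5 burnt)
  -> target ignites at step 6
Step 7: cell (4,0)='.' (+5 fires, +4 burnt)
Step 8: cell (4,0)='.' (+2 fires, +5 burnt)
Step 9: cell (4,0)='.' (+2 fires, +2 burnt)
Step 10: cell (4,0)='.' (+1 fires, +2 burnt)
Step 11: cell (4,0)='.' (+0 fires, +1 burnt)
  fire out at step 11

6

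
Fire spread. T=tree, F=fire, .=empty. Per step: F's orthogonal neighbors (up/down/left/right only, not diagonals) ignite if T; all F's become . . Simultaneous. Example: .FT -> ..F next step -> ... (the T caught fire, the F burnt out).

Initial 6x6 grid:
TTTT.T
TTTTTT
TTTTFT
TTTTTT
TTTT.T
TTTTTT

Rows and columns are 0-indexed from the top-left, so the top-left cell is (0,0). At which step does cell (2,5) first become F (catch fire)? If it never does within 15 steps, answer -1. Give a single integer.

Step 1: cell (2,5)='F' (+4 fires, +1 burnt)
  -> target ignites at step 1
Step 2: cell (2,5)='.' (+5 fires, +4 burnt)
Step 3: cell (2,5)='.' (+7 fires, +5 burnt)
Step 4: cell (2,5)='.' (+7 fires, +7 burnt)
Step 5: cell (2,5)='.' (+6 fires, +7 burnt)
Step 6: cell (2,5)='.' (+3 fires, +6 burnt)
Step 7: cell (2,5)='.' (+1 fires, +3 burnt)
Step 8: cell (2,5)='.' (+0 fires, +1 burnt)
  fire out at step 8

1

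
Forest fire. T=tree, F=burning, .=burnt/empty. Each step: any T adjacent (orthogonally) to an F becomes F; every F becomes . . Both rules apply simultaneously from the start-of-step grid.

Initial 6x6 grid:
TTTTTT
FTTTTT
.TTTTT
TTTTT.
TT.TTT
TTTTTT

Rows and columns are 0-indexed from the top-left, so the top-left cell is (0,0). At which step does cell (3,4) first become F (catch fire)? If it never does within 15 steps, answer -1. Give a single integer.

Step 1: cell (3,4)='T' (+2 fires, +1 burnt)
Step 2: cell (3,4)='T' (+3 fires, +2 burnt)
Step 3: cell (3,4)='T' (+4 fires, +3 burnt)
Step 4: cell (3,4)='T' (+6 fires, +4 burnt)
Step 5: cell (3,4)='T' (+6 fires, +6 burnt)
Step 6: cell (3,4)='F' (+6 fires, +6 burnt)
  -> target ignites at step 6
Step 7: cell (3,4)='.' (+2 fires, +6 burnt)
Step 8: cell (3,4)='.' (+2 fires, +2 burnt)
Step 9: cell (3,4)='.' (+1 fires, +2 burnt)
Step 10: cell (3,4)='.' (+0 fires, +1 burnt)
  fire out at step 10

6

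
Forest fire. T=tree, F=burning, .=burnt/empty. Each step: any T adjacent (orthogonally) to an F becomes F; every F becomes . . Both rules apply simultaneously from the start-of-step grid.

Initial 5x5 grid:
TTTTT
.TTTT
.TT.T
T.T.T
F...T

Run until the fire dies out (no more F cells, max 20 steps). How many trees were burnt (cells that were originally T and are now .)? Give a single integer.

Step 1: +1 fires, +1 burnt (F count now 1)
Step 2: +0 fires, +1 burnt (F count now 0)
Fire out after step 2
Initially T: 16, now '.': 10
Total burnt (originally-T cells now '.'): 1

Answer: 1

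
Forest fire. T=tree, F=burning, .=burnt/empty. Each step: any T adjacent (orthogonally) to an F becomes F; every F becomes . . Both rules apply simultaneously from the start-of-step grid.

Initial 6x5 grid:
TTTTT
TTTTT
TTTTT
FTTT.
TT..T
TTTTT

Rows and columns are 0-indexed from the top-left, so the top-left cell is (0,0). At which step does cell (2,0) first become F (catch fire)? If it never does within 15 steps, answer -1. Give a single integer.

Step 1: cell (2,0)='F' (+3 fires, +1 burnt)
  -> target ignites at step 1
Step 2: cell (2,0)='.' (+5 fires, +3 burnt)
Step 3: cell (2,0)='.' (+5 fires, +5 burnt)
Step 4: cell (2,0)='.' (+4 fires, +5 burnt)
Step 5: cell (2,0)='.' (+4 fires, +4 burnt)
Step 6: cell (2,0)='.' (+3 fires, +4 burnt)
Step 7: cell (2,0)='.' (+2 fires, +3 burnt)
Step 8: cell (2,0)='.' (+0 fires, +2 burnt)
  fire out at step 8

1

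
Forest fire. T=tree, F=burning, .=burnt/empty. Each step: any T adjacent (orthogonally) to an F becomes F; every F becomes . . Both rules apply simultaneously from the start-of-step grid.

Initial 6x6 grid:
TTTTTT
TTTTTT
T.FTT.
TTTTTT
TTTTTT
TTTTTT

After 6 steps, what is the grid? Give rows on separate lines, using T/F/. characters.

Step 1: 3 trees catch fire, 1 burn out
  TTTTTT
  TTFTTT
  T..FT.
  TTFTTT
  TTTTTT
  TTTTTT
Step 2: 7 trees catch fire, 3 burn out
  TTFTTT
  TF.FTT
  T...F.
  TF.FTT
  TTFTTT
  TTTTTT
Step 3: 9 trees catch fire, 7 burn out
  TF.FTT
  F...FT
  T.....
  F...FT
  TF.FTT
  TTFTTT
Step 4: 9 trees catch fire, 9 burn out
  F...FT
  .....F
  F.....
  .....F
  F...FT
  TF.FTT
Step 5: 4 trees catch fire, 9 burn out
  .....F
  ......
  ......
  ......
  .....F
  F...FT
Step 6: 1 trees catch fire, 4 burn out
  ......
  ......
  ......
  ......
  ......
  .....F

......
......
......
......
......
.....F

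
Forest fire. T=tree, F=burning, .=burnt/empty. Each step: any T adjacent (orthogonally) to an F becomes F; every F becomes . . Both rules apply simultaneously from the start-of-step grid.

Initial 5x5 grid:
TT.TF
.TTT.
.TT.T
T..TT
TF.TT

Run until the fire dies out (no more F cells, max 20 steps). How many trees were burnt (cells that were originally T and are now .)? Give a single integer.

Step 1: +2 fires, +2 burnt (F count now 2)
Step 2: +2 fires, +2 burnt (F count now 2)
Step 3: +1 fires, +2 burnt (F count now 1)
Step 4: +2 fires, +1 burnt (F count now 2)
Step 5: +2 fires, +2 burnt (F count now 2)
Step 6: +1 fires, +2 burnt (F count now 1)
Step 7: +0 fires, +1 burnt (F count now 0)
Fire out after step 7
Initially T: 15, now '.': 20
Total burnt (originally-T cells now '.'): 10

Answer: 10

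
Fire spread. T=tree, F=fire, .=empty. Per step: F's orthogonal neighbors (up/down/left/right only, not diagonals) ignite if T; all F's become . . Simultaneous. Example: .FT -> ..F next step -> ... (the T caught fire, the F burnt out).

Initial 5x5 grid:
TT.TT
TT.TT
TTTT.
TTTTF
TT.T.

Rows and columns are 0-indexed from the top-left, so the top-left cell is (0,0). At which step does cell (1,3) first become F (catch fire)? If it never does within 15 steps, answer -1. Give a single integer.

Step 1: cell (1,3)='T' (+1 fires, +1 burnt)
Step 2: cell (1,3)='T' (+3 fires, +1 burnt)
Step 3: cell (1,3)='F' (+3 fires, +3 burnt)
  -> target ignites at step 3
Step 4: cell (1,3)='.' (+5 fires, +3 burnt)
Step 5: cell (1,3)='.' (+4 fires, +5 burnt)
Step 6: cell (1,3)='.' (+2 fires, +4 burnt)
Step 7: cell (1,3)='.' (+1 fires, +2 burnt)
Step 8: cell (1,3)='.' (+0 fires, +1 burnt)
  fire out at step 8

3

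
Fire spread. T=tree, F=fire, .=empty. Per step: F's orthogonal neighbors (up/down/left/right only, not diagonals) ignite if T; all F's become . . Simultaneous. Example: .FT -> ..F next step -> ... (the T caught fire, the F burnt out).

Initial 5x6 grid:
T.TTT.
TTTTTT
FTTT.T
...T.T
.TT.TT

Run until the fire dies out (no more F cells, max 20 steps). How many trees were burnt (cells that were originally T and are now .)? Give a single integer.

Answer: 18

Derivation:
Step 1: +2 fires, +1 burnt (F count now 2)
Step 2: +3 fires, +2 burnt (F count now 3)
Step 3: +2 fires, +3 burnt (F count now 2)
Step 4: +3 fires, +2 burnt (F count now 3)
Step 5: +2 fires, +3 burnt (F count now 2)
Step 6: +2 fires, +2 burnt (F count now 2)
Step 7: +1 fires, +2 burnt (F count now 1)
Step 8: +1 fires, +1 burnt (F count now 1)
Step 9: +1 fires, +1 burnt (F count now 1)
Step 10: +1 fires, +1 burnt (F count now 1)
Step 11: +0 fires, +1 burnt (F count now 0)
Fire out after step 11
Initially T: 20, now '.': 28
Total burnt (originally-T cells now '.'): 18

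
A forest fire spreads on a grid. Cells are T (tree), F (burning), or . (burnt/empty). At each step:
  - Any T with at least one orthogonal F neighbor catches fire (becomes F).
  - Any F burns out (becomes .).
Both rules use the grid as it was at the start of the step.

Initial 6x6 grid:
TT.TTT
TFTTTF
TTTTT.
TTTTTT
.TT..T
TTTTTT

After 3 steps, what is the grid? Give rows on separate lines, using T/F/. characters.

Step 1: 6 trees catch fire, 2 burn out
  TF.TTF
  F.FTF.
  TFTTT.
  TTTTTT
  .TT..T
  TTTTTT
Step 2: 7 trees catch fire, 6 burn out
  F..TF.
  ...F..
  F.FTF.
  TFTTTT
  .TT..T
  TTTTTT
Step 3: 6 trees catch fire, 7 burn out
  ...F..
  ......
  ...F..
  F.FTFT
  .FT..T
  TTTTTT

...F..
......
...F..
F.FTFT
.FT..T
TTTTTT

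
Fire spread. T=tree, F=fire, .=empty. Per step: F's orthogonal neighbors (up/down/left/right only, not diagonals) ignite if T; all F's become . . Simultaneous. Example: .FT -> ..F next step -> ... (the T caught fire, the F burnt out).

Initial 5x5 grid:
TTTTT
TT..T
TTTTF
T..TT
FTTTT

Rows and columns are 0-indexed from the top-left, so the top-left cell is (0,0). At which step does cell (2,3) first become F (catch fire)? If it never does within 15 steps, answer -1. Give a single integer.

Step 1: cell (2,3)='F' (+5 fires, +2 burnt)
  -> target ignites at step 1
Step 2: cell (2,3)='.' (+6 fires, +5 burnt)
Step 3: cell (2,3)='.' (+4 fires, +6 burnt)
Step 4: cell (2,3)='.' (+3 fires, +4 burnt)
Step 5: cell (2,3)='.' (+1 fires, +3 burnt)
Step 6: cell (2,3)='.' (+0 fires, +1 burnt)
  fire out at step 6

1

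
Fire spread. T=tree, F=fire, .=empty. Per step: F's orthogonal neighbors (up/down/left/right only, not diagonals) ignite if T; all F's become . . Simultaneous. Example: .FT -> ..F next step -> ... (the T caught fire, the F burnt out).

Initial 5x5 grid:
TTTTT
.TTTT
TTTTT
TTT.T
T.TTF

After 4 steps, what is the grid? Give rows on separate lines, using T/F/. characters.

Step 1: 2 trees catch fire, 1 burn out
  TTTTT
  .TTTT
  TTTTT
  TTT.F
  T.TF.
Step 2: 2 trees catch fire, 2 burn out
  TTTTT
  .TTTT
  TTTTF
  TTT..
  T.F..
Step 3: 3 trees catch fire, 2 burn out
  TTTTT
  .TTTF
  TTTF.
  TTF..
  T....
Step 4: 4 trees catch fire, 3 burn out
  TTTTF
  .TTF.
  TTF..
  TF...
  T....

TTTTF
.TTF.
TTF..
TF...
T....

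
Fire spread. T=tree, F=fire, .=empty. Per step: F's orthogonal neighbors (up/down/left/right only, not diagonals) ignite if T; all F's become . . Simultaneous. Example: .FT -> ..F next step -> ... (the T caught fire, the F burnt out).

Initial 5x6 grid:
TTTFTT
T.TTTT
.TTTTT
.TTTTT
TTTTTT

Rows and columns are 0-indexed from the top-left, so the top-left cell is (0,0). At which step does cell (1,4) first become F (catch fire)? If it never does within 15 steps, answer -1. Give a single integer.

Step 1: cell (1,4)='T' (+3 fires, +1 burnt)
Step 2: cell (1,4)='F' (+5 fires, +3 burnt)
  -> target ignites at step 2
Step 3: cell (1,4)='.' (+5 fires, +5 burnt)
Step 4: cell (1,4)='.' (+6 fires, +5 burnt)
Step 5: cell (1,4)='.' (+4 fires, +6 burnt)
Step 6: cell (1,4)='.' (+2 fires, +4 burnt)
Step 7: cell (1,4)='.' (+1 fires, +2 burnt)
Step 8: cell (1,4)='.' (+0 fires, +1 burnt)
  fire out at step 8

2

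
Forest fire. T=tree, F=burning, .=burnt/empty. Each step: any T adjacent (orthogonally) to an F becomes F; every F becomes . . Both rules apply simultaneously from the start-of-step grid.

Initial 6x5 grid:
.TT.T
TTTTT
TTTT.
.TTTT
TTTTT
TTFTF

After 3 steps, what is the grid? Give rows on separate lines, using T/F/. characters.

Step 1: 4 trees catch fire, 2 burn out
  .TT.T
  TTTTT
  TTTT.
  .TTTT
  TTFTF
  TF.F.
Step 2: 5 trees catch fire, 4 burn out
  .TT.T
  TTTTT
  TTTT.
  .TFTF
  TF.F.
  F....
Step 3: 4 trees catch fire, 5 burn out
  .TT.T
  TTTTT
  TTFT.
  .F.F.
  F....
  .....

.TT.T
TTTTT
TTFT.
.F.F.
F....
.....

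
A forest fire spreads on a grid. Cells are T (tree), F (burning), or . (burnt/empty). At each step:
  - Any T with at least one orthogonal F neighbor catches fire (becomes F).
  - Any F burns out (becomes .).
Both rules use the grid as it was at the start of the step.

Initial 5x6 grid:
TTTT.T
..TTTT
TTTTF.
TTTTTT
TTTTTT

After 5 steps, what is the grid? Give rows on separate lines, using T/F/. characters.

Step 1: 3 trees catch fire, 1 burn out
  TTTT.T
  ..TTFT
  TTTF..
  TTTTFT
  TTTTTT
Step 2: 6 trees catch fire, 3 burn out
  TTTT.T
  ..TF.F
  TTF...
  TTTF.F
  TTTTFT
Step 3: 7 trees catch fire, 6 burn out
  TTTF.F
  ..F...
  TF....
  TTF...
  TTTF.F
Step 4: 4 trees catch fire, 7 burn out
  TTF...
  ......
  F.....
  TF....
  TTF...
Step 5: 3 trees catch fire, 4 burn out
  TF....
  ......
  ......
  F.....
  TF....

TF....
......
......
F.....
TF....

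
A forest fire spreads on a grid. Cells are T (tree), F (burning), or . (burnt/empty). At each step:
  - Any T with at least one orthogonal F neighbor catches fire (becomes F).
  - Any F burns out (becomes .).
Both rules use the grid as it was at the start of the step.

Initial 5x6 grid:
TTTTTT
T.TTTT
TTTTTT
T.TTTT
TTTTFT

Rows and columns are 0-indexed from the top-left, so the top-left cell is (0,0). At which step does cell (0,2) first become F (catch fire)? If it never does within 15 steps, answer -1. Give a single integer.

Step 1: cell (0,2)='T' (+3 fires, +1 burnt)
Step 2: cell (0,2)='T' (+4 fires, +3 burnt)
Step 3: cell (0,2)='T' (+5 fires, +4 burnt)
Step 4: cell (0,2)='T' (+5 fires, +5 burnt)
Step 5: cell (0,2)='T' (+5 fires, +5 burnt)
Step 6: cell (0,2)='F' (+2 fires, +5 burnt)
  -> target ignites at step 6
Step 7: cell (0,2)='.' (+2 fires, +2 burnt)
Step 8: cell (0,2)='.' (+1 fires, +2 burnt)
Step 9: cell (0,2)='.' (+0 fires, +1 burnt)
  fire out at step 9

6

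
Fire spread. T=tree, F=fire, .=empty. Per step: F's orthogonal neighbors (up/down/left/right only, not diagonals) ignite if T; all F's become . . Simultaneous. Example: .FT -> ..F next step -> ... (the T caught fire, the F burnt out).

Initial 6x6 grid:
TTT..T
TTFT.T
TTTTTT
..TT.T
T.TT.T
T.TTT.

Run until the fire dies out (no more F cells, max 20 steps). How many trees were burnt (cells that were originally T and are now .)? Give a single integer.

Step 1: +4 fires, +1 burnt (F count now 4)
Step 2: +5 fires, +4 burnt (F count now 5)
Step 3: +5 fires, +5 burnt (F count now 5)
Step 4: +3 fires, +5 burnt (F count now 3)
Step 5: +3 fires, +3 burnt (F count now 3)
Step 6: +3 fires, +3 burnt (F count now 3)
Step 7: +0 fires, +3 burnt (F count now 0)
Fire out after step 7
Initially T: 25, now '.': 34
Total burnt (originally-T cells now '.'): 23

Answer: 23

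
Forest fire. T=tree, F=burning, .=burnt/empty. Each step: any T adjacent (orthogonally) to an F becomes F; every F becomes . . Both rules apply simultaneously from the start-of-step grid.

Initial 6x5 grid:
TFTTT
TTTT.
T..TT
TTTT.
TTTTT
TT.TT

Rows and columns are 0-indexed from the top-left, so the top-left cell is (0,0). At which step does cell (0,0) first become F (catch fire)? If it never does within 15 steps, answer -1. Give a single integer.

Step 1: cell (0,0)='F' (+3 fires, +1 burnt)
  -> target ignites at step 1
Step 2: cell (0,0)='.' (+3 fires, +3 burnt)
Step 3: cell (0,0)='.' (+3 fires, +3 burnt)
Step 4: cell (0,0)='.' (+2 fires, +3 burnt)
Step 5: cell (0,0)='.' (+4 fires, +2 burnt)
Step 6: cell (0,0)='.' (+4 fires, +4 burnt)
Step 7: cell (0,0)='.' (+4 fires, +4 burnt)
Step 8: cell (0,0)='.' (+1 fires, +4 burnt)
Step 9: cell (0,0)='.' (+0 fires, +1 burnt)
  fire out at step 9

1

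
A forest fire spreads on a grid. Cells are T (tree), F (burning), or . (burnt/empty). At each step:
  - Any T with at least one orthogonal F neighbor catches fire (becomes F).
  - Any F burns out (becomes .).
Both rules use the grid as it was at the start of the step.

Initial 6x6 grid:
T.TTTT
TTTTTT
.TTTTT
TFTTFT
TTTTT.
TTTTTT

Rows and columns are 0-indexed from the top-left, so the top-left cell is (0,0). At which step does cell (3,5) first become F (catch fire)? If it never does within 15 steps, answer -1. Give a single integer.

Step 1: cell (3,5)='F' (+8 fires, +2 burnt)
  -> target ignites at step 1
Step 2: cell (3,5)='.' (+10 fires, +8 burnt)
Step 3: cell (3,5)='.' (+9 fires, +10 burnt)
Step 4: cell (3,5)='.' (+4 fires, +9 burnt)
Step 5: cell (3,5)='.' (+0 fires, +4 burnt)
  fire out at step 5

1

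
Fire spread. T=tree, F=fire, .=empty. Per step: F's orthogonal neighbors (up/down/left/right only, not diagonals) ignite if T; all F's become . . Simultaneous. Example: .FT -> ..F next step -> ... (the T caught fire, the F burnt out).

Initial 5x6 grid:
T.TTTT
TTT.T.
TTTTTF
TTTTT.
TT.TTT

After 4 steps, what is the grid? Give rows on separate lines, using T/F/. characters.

Step 1: 1 trees catch fire, 1 burn out
  T.TTTT
  TTT.T.
  TTTTF.
  TTTTT.
  TT.TTT
Step 2: 3 trees catch fire, 1 burn out
  T.TTTT
  TTT.F.
  TTTF..
  TTTTF.
  TT.TTT
Step 3: 4 trees catch fire, 3 burn out
  T.TTFT
  TTT...
  TTF...
  TTTF..
  TT.TFT
Step 4: 7 trees catch fire, 4 burn out
  T.TF.F
  TTF...
  TF....
  TTF...
  TT.F.F

T.TF.F
TTF...
TF....
TTF...
TT.F.F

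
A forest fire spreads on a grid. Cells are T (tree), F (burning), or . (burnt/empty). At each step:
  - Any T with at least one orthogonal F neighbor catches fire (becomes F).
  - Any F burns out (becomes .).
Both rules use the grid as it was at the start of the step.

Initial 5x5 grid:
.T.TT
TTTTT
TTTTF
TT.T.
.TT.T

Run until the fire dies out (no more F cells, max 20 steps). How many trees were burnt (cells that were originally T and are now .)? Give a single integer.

Step 1: +2 fires, +1 burnt (F count now 2)
Step 2: +4 fires, +2 burnt (F count now 4)
Step 3: +3 fires, +4 burnt (F count now 3)
Step 4: +3 fires, +3 burnt (F count now 3)
Step 5: +4 fires, +3 burnt (F count now 4)
Step 6: +1 fires, +4 burnt (F count now 1)
Step 7: +0 fires, +1 burnt (F count now 0)
Fire out after step 7
Initially T: 18, now '.': 24
Total burnt (originally-T cells now '.'): 17

Answer: 17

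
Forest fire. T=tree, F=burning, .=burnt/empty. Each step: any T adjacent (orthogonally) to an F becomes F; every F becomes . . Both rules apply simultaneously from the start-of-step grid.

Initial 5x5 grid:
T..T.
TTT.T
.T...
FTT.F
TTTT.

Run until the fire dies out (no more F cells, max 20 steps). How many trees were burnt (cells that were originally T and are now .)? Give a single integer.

Answer: 11

Derivation:
Step 1: +2 fires, +2 burnt (F count now 2)
Step 2: +3 fires, +2 burnt (F count now 3)
Step 3: +2 fires, +3 burnt (F count now 2)
Step 4: +3 fires, +2 burnt (F count now 3)
Step 5: +1 fires, +3 burnt (F count now 1)
Step 6: +0 fires, +1 burnt (F count now 0)
Fire out after step 6
Initially T: 13, now '.': 23
Total burnt (originally-T cells now '.'): 11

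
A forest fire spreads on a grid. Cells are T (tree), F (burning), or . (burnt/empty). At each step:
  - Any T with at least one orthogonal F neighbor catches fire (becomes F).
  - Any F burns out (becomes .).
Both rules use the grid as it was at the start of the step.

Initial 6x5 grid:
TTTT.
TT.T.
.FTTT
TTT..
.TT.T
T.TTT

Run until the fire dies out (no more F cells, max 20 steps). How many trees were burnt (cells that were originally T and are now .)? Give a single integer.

Answer: 19

Derivation:
Step 1: +3 fires, +1 burnt (F count now 3)
Step 2: +6 fires, +3 burnt (F count now 6)
Step 3: +5 fires, +6 burnt (F count now 5)
Step 4: +2 fires, +5 burnt (F count now 2)
Step 5: +1 fires, +2 burnt (F count now 1)
Step 6: +1 fires, +1 burnt (F count now 1)
Step 7: +1 fires, +1 burnt (F count now 1)
Step 8: +0 fires, +1 burnt (F count now 0)
Fire out after step 8
Initially T: 20, now '.': 29
Total burnt (originally-T cells now '.'): 19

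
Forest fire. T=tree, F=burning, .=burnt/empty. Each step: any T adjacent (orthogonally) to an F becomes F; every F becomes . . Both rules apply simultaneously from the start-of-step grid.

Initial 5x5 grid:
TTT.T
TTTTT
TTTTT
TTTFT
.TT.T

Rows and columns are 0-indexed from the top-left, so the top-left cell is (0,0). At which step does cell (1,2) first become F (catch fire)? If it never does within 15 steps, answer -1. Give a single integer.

Step 1: cell (1,2)='T' (+3 fires, +1 burnt)
Step 2: cell (1,2)='T' (+6 fires, +3 burnt)
Step 3: cell (1,2)='F' (+5 fires, +6 burnt)
  -> target ignites at step 3
Step 4: cell (1,2)='.' (+4 fires, +5 burnt)
Step 5: cell (1,2)='.' (+2 fires, +4 burnt)
Step 6: cell (1,2)='.' (+1 fires, +2 burnt)
Step 7: cell (1,2)='.' (+0 fires, +1 burnt)
  fire out at step 7

3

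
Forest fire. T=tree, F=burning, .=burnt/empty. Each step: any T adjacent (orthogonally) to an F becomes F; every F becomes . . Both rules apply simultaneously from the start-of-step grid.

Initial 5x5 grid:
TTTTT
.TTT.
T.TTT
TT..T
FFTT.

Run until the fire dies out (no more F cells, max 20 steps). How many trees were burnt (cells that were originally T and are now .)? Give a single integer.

Step 1: +3 fires, +2 burnt (F count now 3)
Step 2: +2 fires, +3 burnt (F count now 2)
Step 3: +0 fires, +2 burnt (F count now 0)
Fire out after step 3
Initially T: 17, now '.': 13
Total burnt (originally-T cells now '.'): 5

Answer: 5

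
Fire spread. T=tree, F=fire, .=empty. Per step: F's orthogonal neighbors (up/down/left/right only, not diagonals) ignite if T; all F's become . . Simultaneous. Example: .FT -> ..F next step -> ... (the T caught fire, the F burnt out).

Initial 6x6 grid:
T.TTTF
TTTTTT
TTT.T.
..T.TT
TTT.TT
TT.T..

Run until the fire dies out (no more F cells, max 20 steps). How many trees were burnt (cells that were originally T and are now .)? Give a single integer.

Answer: 24

Derivation:
Step 1: +2 fires, +1 burnt (F count now 2)
Step 2: +2 fires, +2 burnt (F count now 2)
Step 3: +3 fires, +2 burnt (F count now 3)
Step 4: +2 fires, +3 burnt (F count now 2)
Step 5: +4 fires, +2 burnt (F count now 4)
Step 6: +4 fires, +4 burnt (F count now 4)
Step 7: +3 fires, +4 burnt (F count now 3)
Step 8: +1 fires, +3 burnt (F count now 1)
Step 9: +2 fires, +1 burnt (F count now 2)
Step 10: +1 fires, +2 burnt (F count now 1)
Step 11: +0 fires, +1 burnt (F count now 0)
Fire out after step 11
Initially T: 25, now '.': 35
Total burnt (originally-T cells now '.'): 24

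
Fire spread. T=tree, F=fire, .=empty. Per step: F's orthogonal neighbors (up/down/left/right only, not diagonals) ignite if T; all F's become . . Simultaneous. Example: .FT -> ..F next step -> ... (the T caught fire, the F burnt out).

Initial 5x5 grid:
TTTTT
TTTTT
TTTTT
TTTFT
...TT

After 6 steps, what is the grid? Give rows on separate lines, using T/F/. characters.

Step 1: 4 trees catch fire, 1 burn out
  TTTTT
  TTTTT
  TTTFT
  TTF.F
  ...FT
Step 2: 5 trees catch fire, 4 burn out
  TTTTT
  TTTFT
  TTF.F
  TF...
  ....F
Step 3: 5 trees catch fire, 5 burn out
  TTTFT
  TTF.F
  TF...
  F....
  .....
Step 4: 4 trees catch fire, 5 burn out
  TTF.F
  TF...
  F....
  .....
  .....
Step 5: 2 trees catch fire, 4 burn out
  TF...
  F....
  .....
  .....
  .....
Step 6: 1 trees catch fire, 2 burn out
  F....
  .....
  .....
  .....
  .....

F....
.....
.....
.....
.....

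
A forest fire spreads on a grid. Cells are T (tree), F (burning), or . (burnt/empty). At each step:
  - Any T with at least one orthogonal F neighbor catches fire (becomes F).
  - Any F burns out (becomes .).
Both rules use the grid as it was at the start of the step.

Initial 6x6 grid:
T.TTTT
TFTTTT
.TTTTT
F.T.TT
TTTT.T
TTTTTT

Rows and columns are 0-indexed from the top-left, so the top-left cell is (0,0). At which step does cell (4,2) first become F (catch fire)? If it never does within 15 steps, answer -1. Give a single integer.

Step 1: cell (4,2)='T' (+4 fires, +2 burnt)
Step 2: cell (4,2)='T' (+6 fires, +4 burnt)
Step 3: cell (4,2)='F' (+6 fires, +6 burnt)
  -> target ignites at step 3
Step 4: cell (4,2)='.' (+5 fires, +6 burnt)
Step 5: cell (4,2)='.' (+4 fires, +5 burnt)
Step 6: cell (4,2)='.' (+2 fires, +4 burnt)
Step 7: cell (4,2)='.' (+2 fires, +2 burnt)
Step 8: cell (4,2)='.' (+0 fires, +2 burnt)
  fire out at step 8

3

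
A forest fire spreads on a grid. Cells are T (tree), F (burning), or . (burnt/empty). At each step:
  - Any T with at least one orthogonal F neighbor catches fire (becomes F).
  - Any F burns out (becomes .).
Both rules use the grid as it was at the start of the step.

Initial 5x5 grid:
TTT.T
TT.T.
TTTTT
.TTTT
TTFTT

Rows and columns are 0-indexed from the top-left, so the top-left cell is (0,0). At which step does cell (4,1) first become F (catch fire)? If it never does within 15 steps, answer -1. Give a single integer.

Step 1: cell (4,1)='F' (+3 fires, +1 burnt)
  -> target ignites at step 1
Step 2: cell (4,1)='.' (+5 fires, +3 burnt)
Step 3: cell (4,1)='.' (+3 fires, +5 burnt)
Step 4: cell (4,1)='.' (+4 fires, +3 burnt)
Step 5: cell (4,1)='.' (+2 fires, +4 burnt)
Step 6: cell (4,1)='.' (+2 fires, +2 burnt)
Step 7: cell (4,1)='.' (+0 fires, +2 burnt)
  fire out at step 7

1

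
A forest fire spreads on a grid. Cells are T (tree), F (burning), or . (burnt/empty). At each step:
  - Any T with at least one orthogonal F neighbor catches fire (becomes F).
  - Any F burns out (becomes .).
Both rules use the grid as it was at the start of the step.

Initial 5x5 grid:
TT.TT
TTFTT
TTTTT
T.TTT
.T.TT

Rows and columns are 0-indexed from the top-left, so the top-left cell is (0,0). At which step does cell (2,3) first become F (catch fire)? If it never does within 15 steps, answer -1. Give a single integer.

Step 1: cell (2,3)='T' (+3 fires, +1 burnt)
Step 2: cell (2,3)='F' (+7 fires, +3 burnt)
  -> target ignites at step 2
Step 3: cell (2,3)='.' (+5 fires, +7 burnt)
Step 4: cell (2,3)='.' (+3 fires, +5 burnt)
Step 5: cell (2,3)='.' (+1 fires, +3 burnt)
Step 6: cell (2,3)='.' (+0 fires, +1 burnt)
  fire out at step 6

2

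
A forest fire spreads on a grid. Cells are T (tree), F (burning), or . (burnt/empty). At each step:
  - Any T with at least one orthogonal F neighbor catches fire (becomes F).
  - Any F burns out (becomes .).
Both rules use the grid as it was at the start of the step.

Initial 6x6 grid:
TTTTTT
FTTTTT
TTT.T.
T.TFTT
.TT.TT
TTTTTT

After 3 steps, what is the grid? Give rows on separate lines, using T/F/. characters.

Step 1: 5 trees catch fire, 2 burn out
  FTTTTT
  .FTTTT
  FTT.T.
  T.F.FT
  .TT.TT
  TTTTTT
Step 2: 9 trees catch fire, 5 burn out
  .FTTTT
  ..FTTT
  .FF.F.
  F....F
  .TF.FT
  TTTTTT
Step 3: 7 trees catch fire, 9 burn out
  ..FTTT
  ...FFT
  ......
  ......
  .F...F
  TTFTFT

..FTTT
...FFT
......
......
.F...F
TTFTFT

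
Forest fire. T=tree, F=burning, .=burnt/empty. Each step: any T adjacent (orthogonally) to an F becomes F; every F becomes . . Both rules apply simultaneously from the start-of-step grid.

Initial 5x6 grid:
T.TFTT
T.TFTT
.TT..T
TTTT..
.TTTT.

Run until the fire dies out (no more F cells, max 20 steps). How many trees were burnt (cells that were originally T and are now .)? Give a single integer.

Answer: 17

Derivation:
Step 1: +4 fires, +2 burnt (F count now 4)
Step 2: +3 fires, +4 burnt (F count now 3)
Step 3: +3 fires, +3 burnt (F count now 3)
Step 4: +3 fires, +3 burnt (F count now 3)
Step 5: +3 fires, +3 burnt (F count now 3)
Step 6: +1 fires, +3 burnt (F count now 1)
Step 7: +0 fires, +1 burnt (F count now 0)
Fire out after step 7
Initially T: 19, now '.': 28
Total burnt (originally-T cells now '.'): 17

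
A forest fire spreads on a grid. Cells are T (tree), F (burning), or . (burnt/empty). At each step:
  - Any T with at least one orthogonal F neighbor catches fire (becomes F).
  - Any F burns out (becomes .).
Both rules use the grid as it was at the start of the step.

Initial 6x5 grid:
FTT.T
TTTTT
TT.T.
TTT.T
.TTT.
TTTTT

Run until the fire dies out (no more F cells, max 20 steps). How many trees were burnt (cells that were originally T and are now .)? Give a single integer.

Step 1: +2 fires, +1 burnt (F count now 2)
Step 2: +3 fires, +2 burnt (F count now 3)
Step 3: +3 fires, +3 burnt (F count now 3)
Step 4: +2 fires, +3 burnt (F count now 2)
Step 5: +4 fires, +2 burnt (F count now 4)
Step 6: +3 fires, +4 burnt (F count now 3)
Step 7: +3 fires, +3 burnt (F count now 3)
Step 8: +1 fires, +3 burnt (F count now 1)
Step 9: +1 fires, +1 burnt (F count now 1)
Step 10: +0 fires, +1 burnt (F count now 0)
Fire out after step 10
Initially T: 23, now '.': 29
Total burnt (originally-T cells now '.'): 22

Answer: 22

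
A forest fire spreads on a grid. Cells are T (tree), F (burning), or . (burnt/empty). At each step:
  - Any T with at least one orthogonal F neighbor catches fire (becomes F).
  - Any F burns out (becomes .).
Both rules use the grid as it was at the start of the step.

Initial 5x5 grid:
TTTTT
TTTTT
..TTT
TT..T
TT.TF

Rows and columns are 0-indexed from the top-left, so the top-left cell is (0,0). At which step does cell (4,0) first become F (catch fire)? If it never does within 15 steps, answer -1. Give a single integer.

Step 1: cell (4,0)='T' (+2 fires, +1 burnt)
Step 2: cell (4,0)='T' (+1 fires, +2 burnt)
Step 3: cell (4,0)='T' (+2 fires, +1 burnt)
Step 4: cell (4,0)='T' (+3 fires, +2 burnt)
Step 5: cell (4,0)='T' (+2 fires, +3 burnt)
Step 6: cell (4,0)='T' (+2 fires, +2 burnt)
Step 7: cell (4,0)='T' (+2 fires, +2 burnt)
Step 8: cell (4,0)='T' (+1 fires, +2 burnt)
Step 9: cell (4,0)='T' (+0 fires, +1 burnt)
  fire out at step 9
Target never catches fire within 15 steps

-1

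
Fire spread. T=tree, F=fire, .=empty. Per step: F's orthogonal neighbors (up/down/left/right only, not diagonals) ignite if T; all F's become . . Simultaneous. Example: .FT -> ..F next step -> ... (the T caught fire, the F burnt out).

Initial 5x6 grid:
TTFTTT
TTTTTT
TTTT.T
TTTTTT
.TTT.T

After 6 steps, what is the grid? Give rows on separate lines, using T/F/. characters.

Step 1: 3 trees catch fire, 1 burn out
  TF.FTT
  TTFTTT
  TTTT.T
  TTTTTT
  .TTT.T
Step 2: 5 trees catch fire, 3 burn out
  F...FT
  TF.FTT
  TTFT.T
  TTTTTT
  .TTT.T
Step 3: 6 trees catch fire, 5 burn out
  .....F
  F...FT
  TF.F.T
  TTFTTT
  .TTT.T
Step 4: 5 trees catch fire, 6 burn out
  ......
  .....F
  F....T
  TF.FTT
  .TFT.T
Step 5: 5 trees catch fire, 5 burn out
  ......
  ......
  .....F
  F...FT
  .F.F.T
Step 6: 1 trees catch fire, 5 burn out
  ......
  ......
  ......
  .....F
  .....T

......
......
......
.....F
.....T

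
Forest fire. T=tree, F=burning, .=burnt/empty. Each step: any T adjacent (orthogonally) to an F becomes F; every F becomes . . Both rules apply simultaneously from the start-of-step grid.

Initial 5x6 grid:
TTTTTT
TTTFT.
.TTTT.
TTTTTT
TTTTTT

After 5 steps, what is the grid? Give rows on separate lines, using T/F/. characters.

Step 1: 4 trees catch fire, 1 burn out
  TTTFTT
  TTF.F.
  .TTFT.
  TTTTTT
  TTTTTT
Step 2: 6 trees catch fire, 4 burn out
  TTF.FT
  TF....
  .TF.F.
  TTTFTT
  TTTTTT
Step 3: 7 trees catch fire, 6 burn out
  TF...F
  F.....
  .F....
  TTF.FT
  TTTFTT
Step 4: 5 trees catch fire, 7 burn out
  F.....
  ......
  ......
  TF...F
  TTF.FT
Step 5: 3 trees catch fire, 5 burn out
  ......
  ......
  ......
  F.....
  TF...F

......
......
......
F.....
TF...F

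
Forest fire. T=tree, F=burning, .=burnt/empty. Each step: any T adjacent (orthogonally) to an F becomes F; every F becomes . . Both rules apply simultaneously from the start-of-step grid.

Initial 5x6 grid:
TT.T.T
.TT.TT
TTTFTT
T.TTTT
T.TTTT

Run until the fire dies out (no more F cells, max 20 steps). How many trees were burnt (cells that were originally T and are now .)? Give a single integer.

Answer: 22

Derivation:
Step 1: +3 fires, +1 burnt (F count now 3)
Step 2: +7 fires, +3 burnt (F count now 7)
Step 3: +6 fires, +7 burnt (F count now 6)
Step 4: +4 fires, +6 burnt (F count now 4)
Step 5: +2 fires, +4 burnt (F count now 2)
Step 6: +0 fires, +2 burnt (F count now 0)
Fire out after step 6
Initially T: 23, now '.': 29
Total burnt (originally-T cells now '.'): 22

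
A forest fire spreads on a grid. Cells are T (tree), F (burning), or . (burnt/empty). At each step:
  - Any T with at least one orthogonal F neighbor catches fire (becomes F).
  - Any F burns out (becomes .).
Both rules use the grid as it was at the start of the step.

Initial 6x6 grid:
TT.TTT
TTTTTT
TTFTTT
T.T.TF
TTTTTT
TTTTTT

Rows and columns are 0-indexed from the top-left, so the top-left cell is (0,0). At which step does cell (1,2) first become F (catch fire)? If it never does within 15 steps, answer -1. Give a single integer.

Step 1: cell (1,2)='F' (+7 fires, +2 burnt)
  -> target ignites at step 1
Step 2: cell (1,2)='.' (+8 fires, +7 burnt)
Step 3: cell (1,2)='.' (+10 fires, +8 burnt)
Step 4: cell (1,2)='.' (+5 fires, +10 burnt)
Step 5: cell (1,2)='.' (+1 fires, +5 burnt)
Step 6: cell (1,2)='.' (+0 fires, +1 burnt)
  fire out at step 6

1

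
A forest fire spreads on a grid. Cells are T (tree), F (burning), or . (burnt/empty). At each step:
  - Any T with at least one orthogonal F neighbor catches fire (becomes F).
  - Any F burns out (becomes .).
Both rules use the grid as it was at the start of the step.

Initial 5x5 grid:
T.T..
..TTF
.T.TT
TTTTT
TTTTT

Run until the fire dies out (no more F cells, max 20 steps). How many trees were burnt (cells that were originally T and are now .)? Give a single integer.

Step 1: +2 fires, +1 burnt (F count now 2)
Step 2: +3 fires, +2 burnt (F count now 3)
Step 3: +3 fires, +3 burnt (F count now 3)
Step 4: +2 fires, +3 burnt (F count now 2)
Step 5: +2 fires, +2 burnt (F count now 2)
Step 6: +3 fires, +2 burnt (F count now 3)
Step 7: +1 fires, +3 burnt (F count now 1)
Step 8: +0 fires, +1 burnt (F count now 0)
Fire out after step 8
Initially T: 17, now '.': 24
Total burnt (originally-T cells now '.'): 16

Answer: 16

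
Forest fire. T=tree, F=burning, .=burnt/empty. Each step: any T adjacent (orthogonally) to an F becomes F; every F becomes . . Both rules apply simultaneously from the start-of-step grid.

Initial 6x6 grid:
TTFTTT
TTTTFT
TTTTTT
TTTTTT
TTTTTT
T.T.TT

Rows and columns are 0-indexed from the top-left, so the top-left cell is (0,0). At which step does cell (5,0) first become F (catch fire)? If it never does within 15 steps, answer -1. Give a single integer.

Step 1: cell (5,0)='T' (+7 fires, +2 burnt)
Step 2: cell (5,0)='T' (+7 fires, +7 burnt)
Step 3: cell (5,0)='T' (+6 fires, +7 burnt)
Step 4: cell (5,0)='T' (+6 fires, +6 burnt)
Step 5: cell (5,0)='T' (+4 fires, +6 burnt)
Step 6: cell (5,0)='T' (+1 fires, +4 burnt)
Step 7: cell (5,0)='F' (+1 fires, +1 burnt)
  -> target ignites at step 7
Step 8: cell (5,0)='.' (+0 fires, +1 burnt)
  fire out at step 8

7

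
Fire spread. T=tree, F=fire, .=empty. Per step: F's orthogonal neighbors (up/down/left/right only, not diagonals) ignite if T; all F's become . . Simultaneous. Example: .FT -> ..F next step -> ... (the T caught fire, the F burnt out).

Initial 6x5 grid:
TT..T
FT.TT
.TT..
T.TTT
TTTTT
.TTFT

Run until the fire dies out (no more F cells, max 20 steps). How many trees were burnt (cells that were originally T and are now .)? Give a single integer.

Step 1: +5 fires, +2 burnt (F count now 5)
Step 2: +6 fires, +5 burnt (F count now 6)
Step 3: +4 fires, +6 burnt (F count now 4)
Step 4: +1 fires, +4 burnt (F count now 1)
Step 5: +1 fires, +1 burnt (F count now 1)
Step 6: +0 fires, +1 burnt (F count now 0)
Fire out after step 6
Initially T: 20, now '.': 27
Total burnt (originally-T cells now '.'): 17

Answer: 17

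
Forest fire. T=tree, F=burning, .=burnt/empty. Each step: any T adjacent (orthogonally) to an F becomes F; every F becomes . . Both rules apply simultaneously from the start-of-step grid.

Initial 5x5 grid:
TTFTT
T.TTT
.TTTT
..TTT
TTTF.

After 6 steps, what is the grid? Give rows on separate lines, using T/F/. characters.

Step 1: 5 trees catch fire, 2 burn out
  TF.FT
  T.FTT
  .TTTT
  ..TFT
  TTF..
Step 2: 8 trees catch fire, 5 burn out
  F...F
  T..FT
  .TFFT
  ..F.F
  TF...
Step 3: 5 trees catch fire, 8 burn out
  .....
  F...F
  .F..F
  .....
  F....
Step 4: 0 trees catch fire, 5 burn out
  .....
  .....
  .....
  .....
  .....
Step 5: 0 trees catch fire, 0 burn out
  .....
  .....
  .....
  .....
  .....
Step 6: 0 trees catch fire, 0 burn out
  .....
  .....
  .....
  .....
  .....

.....
.....
.....
.....
.....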